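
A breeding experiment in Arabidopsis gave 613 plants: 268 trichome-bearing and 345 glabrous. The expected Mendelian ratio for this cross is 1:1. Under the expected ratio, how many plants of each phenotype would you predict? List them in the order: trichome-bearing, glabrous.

306.5, 306.5

Under the 1:1 hypothesis (Σ ratio = 2, N = 613):
  trichome-bearing: 613 × 1/2 = 306.5
  glabrous: 613 × 1/2 = 306.5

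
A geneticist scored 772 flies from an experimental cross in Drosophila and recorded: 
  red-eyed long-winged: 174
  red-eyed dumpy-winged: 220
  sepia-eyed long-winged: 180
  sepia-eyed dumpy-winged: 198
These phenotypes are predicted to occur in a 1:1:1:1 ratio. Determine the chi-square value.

6.653

Under the 1:1:1:1 hypothesis (Σ ratio = 4, N = 772):
  red-eyed long-winged: 772 × 1/4 = 193
  red-eyed dumpy-winged: 772 × 1/4 = 193
  sepia-eyed long-winged: 772 × 1/4 = 193
  sepia-eyed dumpy-winged: 772 × 1/4 = 193
χ² = Σ (O − E)² / E
  red-eyed long-winged: (174 − 193)² / 193 = 1.8705
  red-eyed dumpy-winged: (220 − 193)² / 193 = 3.7772
  sepia-eyed long-winged: (180 − 193)² / 193 = 0.8756
  sepia-eyed dumpy-winged: (198 − 193)² / 193 = 0.1295
χ² = 1.8705 + 3.7772 + 0.8756 + 0.1295 = 6.6528 ≈ 6.653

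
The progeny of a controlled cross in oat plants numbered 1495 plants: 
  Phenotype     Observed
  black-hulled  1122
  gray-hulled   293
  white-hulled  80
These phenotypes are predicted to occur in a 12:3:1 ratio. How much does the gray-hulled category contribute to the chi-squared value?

Under the 12:3:1 hypothesis (Σ ratio = 16, N = 1495):
  black-hulled: 1495 × 12/16 = 1121.25
  gray-hulled: 1495 × 3/16 = 280.3125
  white-hulled: 1495 × 1/16 = 93.4375
Contribution of gray-hulled: (293 − 280.3125)² / 280.3125 = 0.5743

0.574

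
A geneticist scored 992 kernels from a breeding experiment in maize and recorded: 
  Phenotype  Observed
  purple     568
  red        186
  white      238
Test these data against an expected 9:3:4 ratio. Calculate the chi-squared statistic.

Expected counts for N = 992 under a 9:3:4 ratio (total parts = 16):
  purple: 992 × 9/16 = 558
  red: 992 × 3/16 = 186
  white: 992 × 4/16 = 248
χ² = Σ (O − E)² / E
  purple: (568 − 558)² / 558 = 0.1792
  red: (186 − 186)² / 186 = 0.0000
  white: (238 − 248)² / 248 = 0.4032
χ² = 0.1792 + 0.0000 + 0.4032 = 0.5824 ≈ 0.582

0.582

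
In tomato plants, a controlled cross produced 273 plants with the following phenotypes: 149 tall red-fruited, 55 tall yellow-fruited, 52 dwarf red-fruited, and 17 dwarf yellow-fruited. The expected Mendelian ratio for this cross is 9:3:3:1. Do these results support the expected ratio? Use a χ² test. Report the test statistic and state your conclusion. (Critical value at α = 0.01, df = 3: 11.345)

0.433; consistent

Under the 9:3:3:1 hypothesis (Σ ratio = 16, N = 273):
  tall red-fruited: 273 × 9/16 = 153.5625
  tall yellow-fruited: 273 × 3/16 = 51.1875
  dwarf red-fruited: 273 × 3/16 = 51.1875
  dwarf yellow-fruited: 273 × 1/16 = 17.0625
χ² = Σ (O − E)² / E
  tall red-fruited: (149 − 153.5625)² / 153.5625 = 0.1356
  tall yellow-fruited: (55 − 51.1875)² / 51.1875 = 0.2840
  dwarf red-fruited: (52 − 51.1875)² / 51.1875 = 0.0129
  dwarf yellow-fruited: (17 − 17.0625)² / 17.0625 = 0.0002
χ² = 0.1356 + 0.2840 + 0.0129 + 0.0002 = 0.4327 ≈ 0.433
Degrees of freedom = 4 − 1 = 3; critical value at α = 0.01 is 11.345.
Since 0.433 < 11.345, we fail to reject the null hypothesis — the data are consistent with the 9:3:3:1 ratio.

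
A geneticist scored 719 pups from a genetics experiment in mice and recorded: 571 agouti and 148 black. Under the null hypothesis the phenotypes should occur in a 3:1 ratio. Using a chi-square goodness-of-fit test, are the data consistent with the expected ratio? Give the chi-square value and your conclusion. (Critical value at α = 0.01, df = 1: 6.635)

The 3:1 ratio has 4 parts, so with N = 719 the expected counts are:
  agouti: 719 × 3/4 = 539.25
  black: 719 × 1/4 = 179.75
χ² = Σ (O − E)² / E
  agouti: (571 − 539.25)² / 539.25 = 1.8694
  black: (148 − 179.75)² / 179.75 = 5.6081
χ² = 1.8694 + 5.6081 = 7.4775 ≈ 7.478
Degrees of freedom = 2 − 1 = 1; critical value at α = 0.01 is 6.635.
Since 7.478 > 6.635, we reject the null hypothesis — the data do not fit the 3:1 ratio.

7.478; not consistent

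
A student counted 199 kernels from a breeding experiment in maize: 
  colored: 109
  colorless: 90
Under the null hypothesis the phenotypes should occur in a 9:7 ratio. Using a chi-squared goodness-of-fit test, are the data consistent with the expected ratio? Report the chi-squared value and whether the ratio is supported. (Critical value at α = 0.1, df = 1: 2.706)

0.176; consistent

The 9:7 ratio has 16 parts, so with N = 199 the expected counts are:
  colored: 199 × 9/16 = 111.9375
  colorless: 199 × 7/16 = 87.0625
χ² = Σ (O − E)² / E
  colored: (109 − 111.9375)² / 111.9375 = 0.0771
  colorless: (90 − 87.0625)² / 87.0625 = 0.0991
χ² = 0.0771 + 0.0991 = 0.1762 ≈ 0.176
Degrees of freedom = 2 − 1 = 1; critical value at α = 0.1 is 2.706.
Since 0.176 < 2.706, we fail to reject the null hypothesis — the data are consistent with the 9:7 ratio.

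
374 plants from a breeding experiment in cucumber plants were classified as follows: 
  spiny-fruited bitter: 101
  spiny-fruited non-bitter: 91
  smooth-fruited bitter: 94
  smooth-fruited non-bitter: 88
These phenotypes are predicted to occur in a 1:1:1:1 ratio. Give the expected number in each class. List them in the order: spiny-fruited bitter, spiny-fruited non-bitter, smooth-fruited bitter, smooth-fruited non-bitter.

The 1:1:1:1 ratio has 4 parts, so with N = 374 the expected counts are:
  spiny-fruited bitter: 374 × 1/4 = 93.5
  spiny-fruited non-bitter: 374 × 1/4 = 93.5
  smooth-fruited bitter: 374 × 1/4 = 93.5
  smooth-fruited non-bitter: 374 × 1/4 = 93.5

93.5, 93.5, 93.5, 93.5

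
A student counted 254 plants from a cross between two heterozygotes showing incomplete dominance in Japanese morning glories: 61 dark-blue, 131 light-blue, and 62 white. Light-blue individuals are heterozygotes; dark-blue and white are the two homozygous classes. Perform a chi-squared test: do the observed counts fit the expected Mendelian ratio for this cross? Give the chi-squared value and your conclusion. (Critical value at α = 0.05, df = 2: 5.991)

With incomplete dominance, a heterozygote × heterozygote cross gives a 1:2:1 phenotypic ratio.
Total ratio parts = 4. Expected numbers out of 254:
  dark-blue: 254 × 1/4 = 63.5
  light-blue: 254 × 2/4 = 127
  white: 254 × 1/4 = 63.5
χ² = Σ (O − E)² / E
  dark-blue: (61 − 63.5)² / 63.5 = 0.0984
  light-blue: (131 − 127)² / 127 = 0.1260
  white: (62 − 63.5)² / 63.5 = 0.0354
χ² = 0.0984 + 0.1260 + 0.0354 = 0.2598 ≈ 0.260
Degrees of freedom = 3 − 1 = 2; critical value at α = 0.05 is 5.991.
Since 0.260 < 5.991, we fail to reject the null hypothesis — the data are consistent with the 1:2:1 ratio.

0.260; consistent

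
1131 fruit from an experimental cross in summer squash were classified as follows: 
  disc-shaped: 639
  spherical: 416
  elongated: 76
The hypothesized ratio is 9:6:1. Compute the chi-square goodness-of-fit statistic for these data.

0.567

Total ratio parts = 16. Expected numbers out of 1131:
  disc-shaped: 1131 × 9/16 = 636.1875
  spherical: 1131 × 6/16 = 424.125
  elongated: 1131 × 1/16 = 70.6875
χ² = Σ (O − E)² / E
  disc-shaped: (639 − 636.1875)² / 636.1875 = 0.0124
  spherical: (416 − 424.125)² / 424.125 = 0.1557
  elongated: (76 − 70.6875)² / 70.6875 = 0.3993
χ² = 0.0124 + 0.1557 + 0.3993 = 0.5674 ≈ 0.567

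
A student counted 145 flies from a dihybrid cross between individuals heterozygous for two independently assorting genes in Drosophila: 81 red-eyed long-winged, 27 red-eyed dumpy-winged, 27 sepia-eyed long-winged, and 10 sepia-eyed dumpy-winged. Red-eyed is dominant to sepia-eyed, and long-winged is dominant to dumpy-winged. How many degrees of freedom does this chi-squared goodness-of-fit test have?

A dihybrid F₂ with independent assortment and complete dominance at both loci gives a 9:3:3:1 phenotypic ratio.
A goodness-of-fit test with 4 phenotype classes has df = 4 − 1 = 3.

3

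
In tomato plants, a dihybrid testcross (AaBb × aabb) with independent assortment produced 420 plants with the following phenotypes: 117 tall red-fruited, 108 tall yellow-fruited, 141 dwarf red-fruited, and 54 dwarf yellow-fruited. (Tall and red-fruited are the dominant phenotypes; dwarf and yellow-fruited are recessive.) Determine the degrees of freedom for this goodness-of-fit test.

3

A dihybrid testcross with independent assortment gives a 1:1:1:1 ratio.
A goodness-of-fit test with 4 phenotype classes has df = 4 − 1 = 3.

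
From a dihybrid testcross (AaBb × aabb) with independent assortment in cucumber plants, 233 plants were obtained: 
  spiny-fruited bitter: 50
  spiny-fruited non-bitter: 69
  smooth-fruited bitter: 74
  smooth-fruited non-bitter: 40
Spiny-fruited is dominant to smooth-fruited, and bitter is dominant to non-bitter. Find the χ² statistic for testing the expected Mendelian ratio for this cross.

A dihybrid testcross with independent assortment gives a 1:1:1:1 ratio.
Expected counts for N = 233 under a 1:1:1:1 ratio (total parts = 4):
  spiny-fruited bitter: 233 × 1/4 = 58.25
  spiny-fruited non-bitter: 233 × 1/4 = 58.25
  smooth-fruited bitter: 233 × 1/4 = 58.25
  smooth-fruited non-bitter: 233 × 1/4 = 58.25
χ² = Σ (O − E)² / E
  spiny-fruited bitter: (50 − 58.25)² / 58.25 = 1.1685
  spiny-fruited non-bitter: (69 − 58.25)² / 58.25 = 1.9839
  smooth-fruited bitter: (74 − 58.25)² / 58.25 = 4.2586
  smooth-fruited non-bitter: (40 − 58.25)² / 58.25 = 5.7178
χ² = 1.1685 + 1.9839 + 4.2586 + 5.7178 = 13.1288 ≈ 13.129

13.129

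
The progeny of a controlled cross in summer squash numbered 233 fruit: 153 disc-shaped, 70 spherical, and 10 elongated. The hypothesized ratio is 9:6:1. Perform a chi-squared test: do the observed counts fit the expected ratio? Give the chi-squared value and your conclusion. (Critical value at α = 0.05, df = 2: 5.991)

Under the 9:6:1 hypothesis (Σ ratio = 16, N = 233):
  disc-shaped: 233 × 9/16 = 131.0625
  spherical: 233 × 6/16 = 87.375
  elongated: 233 × 1/16 = 14.5625
χ² = Σ (O − E)² / E
  disc-shaped: (153 − 131.0625)² / 131.0625 = 3.6719
  spherical: (70 − 87.375)² / 87.375 = 3.4551
  elongated: (10 − 14.5625)² / 14.5625 = 1.4295
χ² = 3.6719 + 3.4551 + 1.4295 = 8.5565 ≈ 8.557
Degrees of freedom = 3 − 1 = 2; critical value at α = 0.05 is 5.991.
Since 8.557 > 5.991, we reject the null hypothesis — the data do not fit the 9:6:1 ratio.

8.557; not consistent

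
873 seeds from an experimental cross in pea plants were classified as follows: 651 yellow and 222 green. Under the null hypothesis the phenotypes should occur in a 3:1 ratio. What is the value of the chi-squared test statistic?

0.086

The 3:1 ratio has 4 parts, so with N = 873 the expected counts are:
  yellow: 873 × 3/4 = 654.75
  green: 873 × 1/4 = 218.25
χ² = Σ (O − E)² / E
  yellow: (651 − 654.75)² / 654.75 = 0.0215
  green: (222 − 218.25)² / 218.25 = 0.0644
χ² = 0.0215 + 0.0644 = 0.0859 ≈ 0.086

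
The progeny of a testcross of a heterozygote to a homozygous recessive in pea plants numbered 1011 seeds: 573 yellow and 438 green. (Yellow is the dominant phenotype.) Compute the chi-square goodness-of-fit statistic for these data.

18.027

A testcross of a heterozygote (Aa × aa) gives a 1:1 phenotypic ratio.
Total ratio parts = 2. Expected numbers out of 1011:
  yellow: 1011 × 1/2 = 505.5
  green: 1011 × 1/2 = 505.5
χ² = Σ (O − E)² / E
  yellow: (573 − 505.5)² / 505.5 = 9.0134
  green: (438 − 505.5)² / 505.5 = 9.0134
χ² = 9.0134 + 9.0134 = 18.0268 ≈ 18.027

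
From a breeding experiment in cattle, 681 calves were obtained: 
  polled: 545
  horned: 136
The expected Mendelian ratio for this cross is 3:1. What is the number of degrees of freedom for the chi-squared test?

A goodness-of-fit test with 2 phenotype classes has df = 2 − 1 = 1.

1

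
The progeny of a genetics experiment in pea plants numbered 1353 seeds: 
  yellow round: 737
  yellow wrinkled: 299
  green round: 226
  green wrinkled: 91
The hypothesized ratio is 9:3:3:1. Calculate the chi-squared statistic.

12.366

Total ratio parts = 16. Expected numbers out of 1353:
  yellow round: 1353 × 9/16 = 761.0625
  yellow wrinkled: 1353 × 3/16 = 253.6875
  green round: 1353 × 3/16 = 253.6875
  green wrinkled: 1353 × 1/16 = 84.5625
χ² = Σ (O − E)² / E
  yellow round: (737 − 761.0625)² / 761.0625 = 0.7608
  yellow wrinkled: (299 − 253.6875)² / 253.6875 = 8.0935
  green round: (226 − 253.6875)² / 253.6875 = 3.0218
  green wrinkled: (91 − 84.5625)² / 84.5625 = 0.4901
χ² = 0.7608 + 8.0935 + 3.0218 + 0.4901 = 12.3662 ≈ 12.366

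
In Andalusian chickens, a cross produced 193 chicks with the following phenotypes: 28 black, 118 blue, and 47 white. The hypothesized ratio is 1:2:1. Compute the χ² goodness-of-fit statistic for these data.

13.321

Total ratio parts = 4. Expected numbers out of 193:
  black: 193 × 1/4 = 48.25
  blue: 193 × 2/4 = 96.5
  white: 193 × 1/4 = 48.25
χ² = Σ (O − E)² / E
  black: (28 − 48.25)² / 48.25 = 8.4987
  blue: (118 − 96.5)² / 96.5 = 4.7902
  white: (47 − 48.25)² / 48.25 = 0.0324
χ² = 8.4987 + 4.7902 + 0.0324 = 13.3213 ≈ 13.321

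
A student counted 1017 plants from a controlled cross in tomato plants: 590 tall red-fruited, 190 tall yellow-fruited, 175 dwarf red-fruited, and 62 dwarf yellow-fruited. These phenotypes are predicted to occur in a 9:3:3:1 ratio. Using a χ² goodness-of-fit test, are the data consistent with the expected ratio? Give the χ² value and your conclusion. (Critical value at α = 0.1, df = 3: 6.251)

1.894; consistent

Expected counts for N = 1017 under a 9:3:3:1 ratio (total parts = 16):
  tall red-fruited: 1017 × 9/16 = 572.0625
  tall yellow-fruited: 1017 × 3/16 = 190.6875
  dwarf red-fruited: 1017 × 3/16 = 190.6875
  dwarf yellow-fruited: 1017 × 1/16 = 63.5625
χ² = Σ (O − E)² / E
  tall red-fruited: (590 − 572.0625)² / 572.0625 = 0.5624
  tall yellow-fruited: (190 − 190.6875)² / 190.6875 = 0.0025
  dwarf red-fruited: (175 − 190.6875)² / 190.6875 = 1.2906
  dwarf yellow-fruited: (62 − 63.5625)² / 63.5625 = 0.0384
χ² = 0.5624 + 0.0025 + 1.2906 + 0.0384 = 1.8939 ≈ 1.894
Degrees of freedom = 4 − 1 = 3; critical value at α = 0.1 is 6.251.
Since 1.894 < 6.251, we fail to reject the null hypothesis — the data are consistent with the 9:3:3:1 ratio.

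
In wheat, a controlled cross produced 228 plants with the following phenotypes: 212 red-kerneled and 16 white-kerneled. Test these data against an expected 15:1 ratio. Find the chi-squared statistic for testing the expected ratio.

Total ratio parts = 16. Expected numbers out of 228:
  red-kerneled: 228 × 15/16 = 213.75
  white-kerneled: 228 × 1/16 = 14.25
χ² = Σ (O − E)² / E
  red-kerneled: (212 − 213.75)² / 213.75 = 0.0143
  white-kerneled: (16 − 14.25)² / 14.25 = 0.2149
χ² = 0.0143 + 0.2149 = 0.2292 ≈ 0.229

0.229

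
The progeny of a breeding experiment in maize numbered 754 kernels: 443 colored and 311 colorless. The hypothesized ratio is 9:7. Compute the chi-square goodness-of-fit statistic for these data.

1.920

Total ratio parts = 16. Expected numbers out of 754:
  colored: 754 × 9/16 = 424.125
  colorless: 754 × 7/16 = 329.875
χ² = Σ (O − E)² / E
  colored: (443 − 424.125)² / 424.125 = 0.8400
  colorless: (311 − 329.875)² / 329.875 = 1.0800
χ² = 0.8400 + 1.0800 = 1.920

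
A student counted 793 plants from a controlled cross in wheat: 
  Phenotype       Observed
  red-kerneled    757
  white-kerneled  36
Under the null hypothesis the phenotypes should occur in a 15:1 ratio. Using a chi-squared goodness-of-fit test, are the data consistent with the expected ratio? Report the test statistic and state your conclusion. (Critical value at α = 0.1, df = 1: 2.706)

Expected counts for N = 793 under a 15:1 ratio (total parts = 16):
  red-kerneled: 793 × 15/16 = 743.4375
  white-kerneled: 793 × 1/16 = 49.5625
χ² = Σ (O − E)² / E
  red-kerneled: (757 − 743.4375)² / 743.4375 = 0.2474
  white-kerneled: (36 − 49.5625)² / 49.5625 = 3.7113
χ² = 0.2474 + 3.7113 = 3.9587 ≈ 3.959
Degrees of freedom = 2 − 1 = 1; critical value at α = 0.1 is 2.706.
Since 3.959 > 2.706, we reject the null hypothesis — the data do not fit the 15:1 ratio.

3.959; not consistent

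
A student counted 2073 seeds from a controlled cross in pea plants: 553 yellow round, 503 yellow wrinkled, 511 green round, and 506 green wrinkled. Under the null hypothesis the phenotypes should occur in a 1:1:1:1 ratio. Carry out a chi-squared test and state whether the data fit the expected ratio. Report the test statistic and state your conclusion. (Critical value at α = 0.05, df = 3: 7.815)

3.170; consistent

Expected counts for N = 2073 under a 1:1:1:1 ratio (total parts = 4):
  yellow round: 2073 × 1/4 = 518.25
  yellow wrinkled: 2073 × 1/4 = 518.25
  green round: 2073 × 1/4 = 518.25
  green wrinkled: 2073 × 1/4 = 518.25
χ² = Σ (O − E)² / E
  yellow round: (553 − 518.25)² / 518.25 = 2.3301
  yellow wrinkled: (503 − 518.25)² / 518.25 = 0.4487
  green round: (511 − 518.25)² / 518.25 = 0.1014
  green wrinkled: (506 − 518.25)² / 518.25 = 0.2896
χ² = 2.3301 + 0.4487 + 0.1014 + 0.2896 = 3.1698 ≈ 3.170
Degrees of freedom = 4 − 1 = 3; critical value at α = 0.05 is 7.815.
Since 3.170 < 7.815, we fail to reject the null hypothesis — the data are consistent with the 1:1:1:1 ratio.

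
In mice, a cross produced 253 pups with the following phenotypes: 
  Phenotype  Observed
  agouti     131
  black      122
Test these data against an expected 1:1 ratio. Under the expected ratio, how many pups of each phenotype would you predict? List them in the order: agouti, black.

126.5, 126.5

Expected counts for N = 253 under a 1:1 ratio (total parts = 2):
  agouti: 253 × 1/2 = 126.5
  black: 253 × 1/2 = 126.5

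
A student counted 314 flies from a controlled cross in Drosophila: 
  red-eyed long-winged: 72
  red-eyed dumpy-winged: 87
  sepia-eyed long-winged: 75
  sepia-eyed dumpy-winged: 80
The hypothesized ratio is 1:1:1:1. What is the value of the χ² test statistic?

1.643

Under the 1:1:1:1 hypothesis (Σ ratio = 4, N = 314):
  red-eyed long-winged: 314 × 1/4 = 78.5
  red-eyed dumpy-winged: 314 × 1/4 = 78.5
  sepia-eyed long-winged: 314 × 1/4 = 78.5
  sepia-eyed dumpy-winged: 314 × 1/4 = 78.5
χ² = Σ (O − E)² / E
  red-eyed long-winged: (72 − 78.5)² / 78.5 = 0.5382
  red-eyed dumpy-winged: (87 − 78.5)² / 78.5 = 0.9204
  sepia-eyed long-winged: (75 − 78.5)² / 78.5 = 0.1561
  sepia-eyed dumpy-winged: (80 − 78.5)² / 78.5 = 0.0287
χ² = 0.5382 + 0.9204 + 0.1561 + 0.0287 = 1.6434 ≈ 1.643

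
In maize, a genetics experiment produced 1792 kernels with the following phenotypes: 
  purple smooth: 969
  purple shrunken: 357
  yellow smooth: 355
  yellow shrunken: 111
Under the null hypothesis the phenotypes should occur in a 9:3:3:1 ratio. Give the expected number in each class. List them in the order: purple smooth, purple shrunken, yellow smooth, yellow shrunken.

The 9:3:3:1 ratio has 16 parts, so with N = 1792 the expected counts are:
  purple smooth: 1792 × 9/16 = 1008
  purple shrunken: 1792 × 3/16 = 336
  yellow smooth: 1792 × 3/16 = 336
  yellow shrunken: 1792 × 1/16 = 112

1008, 336, 336, 112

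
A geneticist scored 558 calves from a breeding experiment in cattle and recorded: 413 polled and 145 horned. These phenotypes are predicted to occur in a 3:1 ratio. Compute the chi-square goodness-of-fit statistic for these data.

0.289

Expected counts for N = 558 under a 3:1 ratio (total parts = 4):
  polled: 558 × 3/4 = 418.5
  horned: 558 × 1/4 = 139.5
χ² = Σ (O − E)² / E
  polled: (413 − 418.5)² / 418.5 = 0.0723
  horned: (145 − 139.5)² / 139.5 = 0.2168
χ² = 0.0723 + 0.2168 = 0.2891 ≈ 0.289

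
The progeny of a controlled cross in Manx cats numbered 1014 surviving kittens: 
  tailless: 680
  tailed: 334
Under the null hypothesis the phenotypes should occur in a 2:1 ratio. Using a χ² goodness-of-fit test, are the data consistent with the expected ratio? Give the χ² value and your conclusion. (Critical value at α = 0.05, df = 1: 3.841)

Expected counts for N = 1014 under a 2:1 ratio (total parts = 3):
  tailless: 1014 × 2/3 = 676
  tailed: 1014 × 1/3 = 338
χ² = Σ (O − E)² / E
  tailless: (680 − 676)² / 676 = 0.0237
  tailed: (334 − 338)² / 338 = 0.0473
χ² = 0.0237 + 0.0473 = 0.071
Degrees of freedom = 2 − 1 = 1; critical value at α = 0.05 is 3.841.
Since 0.071 < 3.841, we fail to reject the null hypothesis — the data are consistent with the 2:1 ratio.

0.071; consistent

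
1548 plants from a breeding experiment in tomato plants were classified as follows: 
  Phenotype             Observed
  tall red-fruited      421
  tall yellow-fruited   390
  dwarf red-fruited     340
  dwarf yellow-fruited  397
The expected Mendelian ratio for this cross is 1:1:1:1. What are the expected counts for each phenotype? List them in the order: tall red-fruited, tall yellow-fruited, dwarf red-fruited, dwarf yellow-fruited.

387, 387, 387, 387

Under the 1:1:1:1 hypothesis (Σ ratio = 4, N = 1548):
  tall red-fruited: 1548 × 1/4 = 387
  tall yellow-fruited: 1548 × 1/4 = 387
  dwarf red-fruited: 1548 × 1/4 = 387
  dwarf yellow-fruited: 1548 × 1/4 = 387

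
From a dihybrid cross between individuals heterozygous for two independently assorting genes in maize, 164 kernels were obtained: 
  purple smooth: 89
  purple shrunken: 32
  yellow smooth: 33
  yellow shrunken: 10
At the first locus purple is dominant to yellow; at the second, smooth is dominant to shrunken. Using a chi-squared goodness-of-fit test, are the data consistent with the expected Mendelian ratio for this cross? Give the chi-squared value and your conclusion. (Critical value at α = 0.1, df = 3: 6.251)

A dihybrid F₂ with independent assortment and complete dominance at both loci gives a 9:3:3:1 phenotypic ratio.
Under the 9:3:3:1 hypothesis (Σ ratio = 16, N = 164):
  purple smooth: 164 × 9/16 = 92.25
  purple shrunken: 164 × 3/16 = 30.75
  yellow smooth: 164 × 3/16 = 30.75
  yellow shrunken: 164 × 1/16 = 10.25
χ² = Σ (O − E)² / E
  purple smooth: (89 − 92.25)² / 92.25 = 0.1145
  purple shrunken: (32 − 30.75)² / 30.75 = 0.0508
  yellow smooth: (33 − 30.75)² / 30.75 = 0.1646
  yellow shrunken: (10 − 10.25)² / 10.25 = 0.0061
χ² = 0.1145 + 0.0508 + 0.1646 + 0.0061 = 0.336
Degrees of freedom = 4 − 1 = 3; critical value at α = 0.1 is 6.251.
Since 0.336 < 6.251, we fail to reject the null hypothesis — the data are consistent with the 9:3:3:1 ratio.

0.336; consistent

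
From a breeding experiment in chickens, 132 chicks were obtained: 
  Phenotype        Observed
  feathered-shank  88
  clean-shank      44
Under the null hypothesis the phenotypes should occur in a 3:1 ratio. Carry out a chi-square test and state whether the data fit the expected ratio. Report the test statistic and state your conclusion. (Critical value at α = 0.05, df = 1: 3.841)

Expected counts for N = 132 under a 3:1 ratio (total parts = 4):
  feathered-shank: 132 × 3/4 = 99
  clean-shank: 132 × 1/4 = 33
χ² = Σ (O − E)² / E
  feathered-shank: (88 − 99)² / 99 = 1.2222
  clean-shank: (44 − 33)² / 33 = 3.6667
χ² = 1.2222 + 3.6667 = 4.8889 ≈ 4.889
Degrees of freedom = 2 − 1 = 1; critical value at α = 0.05 is 3.841.
Since 4.889 > 3.841, we reject the null hypothesis — the data do not fit the 3:1 ratio.

4.889; not consistent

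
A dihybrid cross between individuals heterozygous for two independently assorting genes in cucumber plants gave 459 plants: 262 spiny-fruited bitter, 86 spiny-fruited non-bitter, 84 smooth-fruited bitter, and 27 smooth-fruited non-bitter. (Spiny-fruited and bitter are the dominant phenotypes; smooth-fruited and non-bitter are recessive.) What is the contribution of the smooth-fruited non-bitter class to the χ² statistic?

A dihybrid F₂ with independent assortment and complete dominance at both loci gives a 9:3:3:1 phenotypic ratio.
Expected counts for N = 459 under a 9:3:3:1 ratio (total parts = 16):
  spiny-fruited bitter: 459 × 9/16 = 258.1875
  spiny-fruited non-bitter: 459 × 3/16 = 86.0625
  smooth-fruited bitter: 459 × 3/16 = 86.0625
  smooth-fruited non-bitter: 459 × 1/16 = 28.6875
Contribution of smooth-fruited non-bitter: (27 − 28.6875)² / 28.6875 = 0.0993

0.099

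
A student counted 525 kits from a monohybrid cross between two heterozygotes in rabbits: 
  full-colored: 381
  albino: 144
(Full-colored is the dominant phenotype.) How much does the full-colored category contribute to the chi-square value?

For a monohybrid cross between heterozygotes with complete dominance, the expected phenotypic ratio is 3:1.
The 3:1 ratio has 4 parts, so with N = 525 the expected counts are:
  full-colored: 525 × 3/4 = 393.75
  albino: 525 × 1/4 = 131.25
Contribution of full-colored: (381 − 393.75)² / 393.75 = 0.4129

0.413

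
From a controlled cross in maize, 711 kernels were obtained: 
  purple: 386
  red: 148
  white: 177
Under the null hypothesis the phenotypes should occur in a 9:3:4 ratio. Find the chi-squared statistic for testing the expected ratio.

2.107

Expected counts for N = 711 under a 9:3:4 ratio (total parts = 16):
  purple: 711 × 9/16 = 399.9375
  red: 711 × 3/16 = 133.3125
  white: 711 × 4/16 = 177.75
χ² = Σ (O − E)² / E
  purple: (386 − 399.9375)² / 399.9375 = 0.4857
  red: (148 − 133.3125)² / 133.3125 = 1.6182
  white: (177 − 177.75)² / 177.75 = 0.0032
χ² = 0.4857 + 1.6182 + 0.0032 = 2.1071 ≈ 2.107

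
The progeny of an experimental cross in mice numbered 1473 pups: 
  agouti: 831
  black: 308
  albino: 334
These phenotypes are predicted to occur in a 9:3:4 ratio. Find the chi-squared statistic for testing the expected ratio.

6.857

Expected counts for N = 1473 under a 9:3:4 ratio (total parts = 16):
  agouti: 1473 × 9/16 = 828.5625
  black: 1473 × 3/16 = 276.1875
  albino: 1473 × 4/16 = 368.25
χ² = Σ (O − E)² / E
  agouti: (831 − 828.5625)² / 828.5625 = 0.0072
  black: (308 − 276.1875)² / 276.1875 = 3.6643
  albino: (334 − 368.25)² / 368.25 = 3.1855
χ² = 0.0072 + 3.6643 + 3.1855 = 6.857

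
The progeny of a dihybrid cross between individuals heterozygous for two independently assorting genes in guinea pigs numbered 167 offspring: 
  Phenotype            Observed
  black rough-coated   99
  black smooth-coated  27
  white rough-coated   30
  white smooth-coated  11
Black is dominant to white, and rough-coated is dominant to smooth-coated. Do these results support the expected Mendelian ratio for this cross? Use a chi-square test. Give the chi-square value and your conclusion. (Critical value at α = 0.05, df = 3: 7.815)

0.952; consistent

A dihybrid F₂ with independent assortment and complete dominance at both loci gives a 9:3:3:1 phenotypic ratio.
Total ratio parts = 16. Expected numbers out of 167:
  black rough-coated: 167 × 9/16 = 93.9375
  black smooth-coated: 167 × 3/16 = 31.3125
  white rough-coated: 167 × 3/16 = 31.3125
  white smooth-coated: 167 × 1/16 = 10.4375
χ² = Σ (O − E)² / E
  black rough-coated: (99 − 93.9375)² / 93.9375 = 0.2728
  black smooth-coated: (27 − 31.3125)² / 31.3125 = 0.5939
  white rough-coated: (30 − 31.3125)² / 31.3125 = 0.0550
  white smooth-coated: (11 − 10.4375)² / 10.4375 = 0.0303
χ² = 0.2728 + 0.5939 + 0.0550 + 0.0303 = 0.952
Degrees of freedom = 4 − 1 = 3; critical value at α = 0.05 is 7.815.
Since 0.952 < 7.815, we fail to reject the null hypothesis — the data are consistent with the 9:3:3:1 ratio.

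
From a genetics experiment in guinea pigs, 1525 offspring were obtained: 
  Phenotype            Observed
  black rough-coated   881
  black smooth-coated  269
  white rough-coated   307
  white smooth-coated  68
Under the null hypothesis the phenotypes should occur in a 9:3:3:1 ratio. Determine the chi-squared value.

Expected counts for N = 1525 under a 9:3:3:1 ratio (total parts = 16):
  black rough-coated: 1525 × 9/16 = 857.8125
  black smooth-coated: 1525 × 3/16 = 285.9375
  white rough-coated: 1525 × 3/16 = 285.9375
  white smooth-coated: 1525 × 1/16 = 95.3125
χ² = Σ (O − E)² / E
  black rough-coated: (881 − 857.8125)² / 857.8125 = 0.6268
  black smooth-coated: (269 − 285.9375)² / 285.9375 = 1.0033
  white rough-coated: (307 − 285.9375)² / 285.9375 = 1.5515
  white smooth-coated: (68 − 95.3125)² / 95.3125 = 7.8266
χ² = 0.6268 + 1.0033 + 1.5515 + 7.8266 = 11.0082 ≈ 11.008

11.008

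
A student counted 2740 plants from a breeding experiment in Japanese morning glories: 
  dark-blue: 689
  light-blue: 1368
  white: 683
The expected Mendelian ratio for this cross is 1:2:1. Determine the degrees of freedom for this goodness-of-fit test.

2

A goodness-of-fit test with 3 phenotype classes has df = 3 − 1 = 2.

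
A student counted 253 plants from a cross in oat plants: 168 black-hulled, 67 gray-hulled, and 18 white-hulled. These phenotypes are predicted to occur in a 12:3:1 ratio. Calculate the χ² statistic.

10.863

Expected counts for N = 253 under a 12:3:1 ratio (total parts = 16):
  black-hulled: 253 × 12/16 = 189.75
  gray-hulled: 253 × 3/16 = 47.4375
  white-hulled: 253 × 1/16 = 15.8125
χ² = Σ (O − E)² / E
  black-hulled: (168 − 189.75)² / 189.75 = 2.4931
  gray-hulled: (67 − 47.4375)² / 47.4375 = 8.0673
  white-hulled: (18 − 15.8125)² / 15.8125 = 0.3026
χ² = 2.4931 + 8.0673 + 0.3026 = 10.863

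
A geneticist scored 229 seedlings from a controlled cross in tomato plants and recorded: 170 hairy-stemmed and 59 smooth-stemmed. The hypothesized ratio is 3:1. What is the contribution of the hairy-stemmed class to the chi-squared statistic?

Total ratio parts = 4. Expected numbers out of 229:
  hairy-stemmed: 229 × 3/4 = 171.75
  smooth-stemmed: 229 × 1/4 = 57.25
Contribution of hairy-stemmed: (170 − 171.75)² / 171.75 = 0.0178

0.018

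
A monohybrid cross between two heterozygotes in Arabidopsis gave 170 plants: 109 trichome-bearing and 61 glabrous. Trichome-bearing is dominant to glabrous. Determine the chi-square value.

For a monohybrid cross between heterozygotes with complete dominance, the expected phenotypic ratio is 3:1.
Expected counts for N = 170 under a 3:1 ratio (total parts = 4):
  trichome-bearing: 170 × 3/4 = 127.5
  glabrous: 170 × 1/4 = 42.5
χ² = Σ (O − E)² / E
  trichome-bearing: (109 − 127.5)² / 127.5 = 2.6843
  glabrous: (61 − 42.5)² / 42.5 = 8.0529
χ² = 2.6843 + 8.0529 = 10.7372 ≈ 10.737

10.737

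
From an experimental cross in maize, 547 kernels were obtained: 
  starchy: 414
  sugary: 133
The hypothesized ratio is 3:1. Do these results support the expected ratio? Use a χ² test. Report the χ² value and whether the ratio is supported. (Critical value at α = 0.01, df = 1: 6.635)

0.137; consistent

Under the 3:1 hypothesis (Σ ratio = 4, N = 547):
  starchy: 547 × 3/4 = 410.25
  sugary: 547 × 1/4 = 136.75
χ² = Σ (O − E)² / E
  starchy: (414 − 410.25)² / 410.25 = 0.0343
  sugary: (133 − 136.75)² / 136.75 = 0.1028
χ² = 0.0343 + 0.1028 = 0.1371 ≈ 0.137
Degrees of freedom = 2 − 1 = 1; critical value at α = 0.01 is 6.635.
Since 0.137 < 6.635, we fail to reject the null hypothesis — the data are consistent with the 3:1 ratio.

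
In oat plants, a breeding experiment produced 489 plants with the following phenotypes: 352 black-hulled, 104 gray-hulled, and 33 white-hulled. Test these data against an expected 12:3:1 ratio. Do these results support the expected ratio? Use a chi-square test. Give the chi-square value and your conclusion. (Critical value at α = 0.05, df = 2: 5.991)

Expected counts for N = 489 under a 12:3:1 ratio (total parts = 16):
  black-hulled: 489 × 12/16 = 366.75
  gray-hulled: 489 × 3/16 = 91.6875
  white-hulled: 489 × 1/16 = 30.5625
χ² = Σ (O − E)² / E
  black-hulled: (352 − 366.75)² / 366.75 = 0.5932
  gray-hulled: (104 − 91.6875)² / 91.6875 = 1.6534
  white-hulled: (33 − 30.5625)² / 30.5625 = 0.1944
χ² = 0.5932 + 1.6534 + 0.1944 = 2.441
Degrees of freedom = 3 − 1 = 2; critical value at α = 0.05 is 5.991.
Since 2.441 < 5.991, we fail to reject the null hypothesis — the data are consistent with the 12:3:1 ratio.

2.441; consistent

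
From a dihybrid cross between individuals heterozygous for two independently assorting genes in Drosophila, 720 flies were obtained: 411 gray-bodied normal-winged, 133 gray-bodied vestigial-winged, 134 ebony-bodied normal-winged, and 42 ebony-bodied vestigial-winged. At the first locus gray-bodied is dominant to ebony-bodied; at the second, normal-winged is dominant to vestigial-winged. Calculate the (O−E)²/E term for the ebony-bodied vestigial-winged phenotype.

0.200

A dihybrid F₂ with independent assortment and complete dominance at both loci gives a 9:3:3:1 phenotypic ratio.
Expected counts for N = 720 under a 9:3:3:1 ratio (total parts = 16):
  gray-bodied normal-winged: 720 × 9/16 = 405
  gray-bodied vestigial-winged: 720 × 3/16 = 135
  ebony-bodied normal-winged: 720 × 3/16 = 135
  ebony-bodied vestigial-winged: 720 × 1/16 = 45
Contribution of ebony-bodied vestigial-winged: (42 − 45)² / 45 = 0.2000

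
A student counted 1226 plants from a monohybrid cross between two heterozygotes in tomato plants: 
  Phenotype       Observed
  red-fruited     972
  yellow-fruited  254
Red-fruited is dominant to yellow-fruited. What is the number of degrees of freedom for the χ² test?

For a monohybrid cross between heterozygotes with complete dominance, the expected phenotypic ratio is 3:1.
A goodness-of-fit test with 2 phenotype classes has df = 2 − 1 = 1.

1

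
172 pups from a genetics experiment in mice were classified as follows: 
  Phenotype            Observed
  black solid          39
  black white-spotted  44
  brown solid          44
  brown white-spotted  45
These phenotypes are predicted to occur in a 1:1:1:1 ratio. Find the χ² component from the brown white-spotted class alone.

0.093

Under the 1:1:1:1 hypothesis (Σ ratio = 4, N = 172):
  black solid: 172 × 1/4 = 43
  black white-spotted: 172 × 1/4 = 43
  brown solid: 172 × 1/4 = 43
  brown white-spotted: 172 × 1/4 = 43
Contribution of brown white-spotted: (45 − 43)² / 43 = 0.0930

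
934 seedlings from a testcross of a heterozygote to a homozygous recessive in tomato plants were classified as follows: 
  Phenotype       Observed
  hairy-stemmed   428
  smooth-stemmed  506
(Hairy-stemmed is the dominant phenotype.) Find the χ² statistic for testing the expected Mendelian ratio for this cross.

6.514

A testcross of a heterozygote (Aa × aa) gives a 1:1 phenotypic ratio.
The 1:1 ratio has 2 parts, so with N = 934 the expected counts are:
  hairy-stemmed: 934 × 1/2 = 467
  smooth-stemmed: 934 × 1/2 = 467
χ² = Σ (O − E)² / E
  hairy-stemmed: (428 − 467)² / 467 = 3.2570
  smooth-stemmed: (506 − 467)² / 467 = 3.2570
χ² = 3.2570 + 3.2570 = 6.514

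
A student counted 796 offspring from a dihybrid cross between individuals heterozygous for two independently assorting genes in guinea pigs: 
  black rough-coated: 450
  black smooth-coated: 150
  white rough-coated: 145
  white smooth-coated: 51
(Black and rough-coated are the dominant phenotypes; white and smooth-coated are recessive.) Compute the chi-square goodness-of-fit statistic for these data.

A dihybrid F₂ with independent assortment and complete dominance at both loci gives a 9:3:3:1 phenotypic ratio.
Under the 9:3:3:1 hypothesis (Σ ratio = 16, N = 796):
  black rough-coated: 796 × 9/16 = 447.75
  black smooth-coated: 796 × 3/16 = 149.25
  white rough-coated: 796 × 3/16 = 149.25
  white smooth-coated: 796 × 1/16 = 49.75
χ² = Σ (O − E)² / E
  black rough-coated: (450 − 447.75)² / 447.75 = 0.0113
  black smooth-coated: (150 − 149.25)² / 149.25 = 0.0038
  white rough-coated: (145 − 149.25)² / 149.25 = 0.1210
  white smooth-coated: (51 − 49.75)² / 49.75 = 0.0314
χ² = 0.0113 + 0.0038 + 0.1210 + 0.0314 = 0.1675 ≈ 0.168

0.168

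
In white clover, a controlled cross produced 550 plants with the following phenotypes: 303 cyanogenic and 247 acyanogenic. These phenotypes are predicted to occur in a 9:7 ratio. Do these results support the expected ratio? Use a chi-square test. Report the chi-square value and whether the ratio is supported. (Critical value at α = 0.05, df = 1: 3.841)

Expected counts for N = 550 under a 9:7 ratio (total parts = 16):
  cyanogenic: 550 × 9/16 = 309.375
  acyanogenic: 550 × 7/16 = 240.625
χ² = Σ (O − E)² / E
  cyanogenic: (303 − 309.375)² / 309.375 = 0.1314
  acyanogenic: (247 − 240.625)² / 240.625 = 0.1689
χ² = 0.1314 + 0.1689 = 0.3003 ≈ 0.300
Degrees of freedom = 2 − 1 = 1; critical value at α = 0.05 is 3.841.
Since 0.300 < 3.841, we fail to reject the null hypothesis — the data are consistent with the 9:7 ratio.

0.300; consistent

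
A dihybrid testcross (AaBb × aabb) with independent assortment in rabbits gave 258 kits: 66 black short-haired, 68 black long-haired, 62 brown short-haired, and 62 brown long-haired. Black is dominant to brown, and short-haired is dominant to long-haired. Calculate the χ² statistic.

0.419

A dihybrid testcross with independent assortment gives a 1:1:1:1 ratio.
Total ratio parts = 4. Expected numbers out of 258:
  black short-haired: 258 × 1/4 = 64.5
  black long-haired: 258 × 1/4 = 64.5
  brown short-haired: 258 × 1/4 = 64.5
  brown long-haired: 258 × 1/4 = 64.5
χ² = Σ (O − E)² / E
  black short-haired: (66 − 64.5)² / 64.5 = 0.0349
  black long-haired: (68 − 64.5)² / 64.5 = 0.1899
  brown short-haired: (62 − 64.5)² / 64.5 = 0.0969
  brown long-haired: (62 − 64.5)² / 64.5 = 0.0969
χ² = 0.0349 + 0.1899 + 0.0969 + 0.0969 = 0.4186 ≈ 0.419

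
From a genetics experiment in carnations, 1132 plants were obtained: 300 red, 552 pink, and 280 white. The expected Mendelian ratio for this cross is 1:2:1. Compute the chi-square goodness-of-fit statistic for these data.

1.399

The 1:2:1 ratio has 4 parts, so with N = 1132 the expected counts are:
  red: 1132 × 1/4 = 283
  pink: 1132 × 2/4 = 566
  white: 1132 × 1/4 = 283
χ² = Σ (O − E)² / E
  red: (300 − 283)² / 283 = 1.0212
  pink: (552 − 566)² / 566 = 0.3463
  white: (280 − 283)² / 283 = 0.0318
χ² = 1.0212 + 0.3463 + 0.0318 = 1.3993 ≈ 1.399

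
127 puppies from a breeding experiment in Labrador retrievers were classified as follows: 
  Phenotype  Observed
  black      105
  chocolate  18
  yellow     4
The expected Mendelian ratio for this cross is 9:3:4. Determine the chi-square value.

Expected counts for N = 127 under a 9:3:4 ratio (total parts = 16):
  black: 127 × 9/16 = 71.4375
  chocolate: 127 × 3/16 = 23.8125
  yellow: 127 × 4/16 = 31.75
χ² = Σ (O − E)² / E
  black: (105 − 71.4375)² / 71.4375 = 15.7682
  chocolate: (18 − 23.8125)² / 23.8125 = 1.4188
  yellow: (4 − 31.75)² / 31.75 = 24.2539
χ² = 15.7682 + 1.4188 + 24.2539 = 41.4409 ≈ 41.441

41.441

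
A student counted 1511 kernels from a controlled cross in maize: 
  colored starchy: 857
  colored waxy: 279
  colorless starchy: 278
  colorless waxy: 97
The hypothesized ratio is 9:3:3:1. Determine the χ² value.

The 9:3:3:1 ratio has 16 parts, so with N = 1511 the expected counts are:
  colored starchy: 1511 × 9/16 = 849.9375
  colored waxy: 1511 × 3/16 = 283.3125
  colorless starchy: 1511 × 3/16 = 283.3125
  colorless waxy: 1511 × 1/16 = 94.4375
χ² = Σ (O − E)² / E
  colored starchy: (857 − 849.9375)² / 849.9375 = 0.0587
  colored waxy: (279 − 283.3125)² / 283.3125 = 0.0656
  colorless starchy: (278 − 283.3125)² / 283.3125 = 0.0996
  colorless waxy: (97 − 94.4375)² / 94.4375 = 0.0695
χ² = 0.0587 + 0.0656 + 0.0996 + 0.0695 = 0.2934 ≈ 0.293

0.293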